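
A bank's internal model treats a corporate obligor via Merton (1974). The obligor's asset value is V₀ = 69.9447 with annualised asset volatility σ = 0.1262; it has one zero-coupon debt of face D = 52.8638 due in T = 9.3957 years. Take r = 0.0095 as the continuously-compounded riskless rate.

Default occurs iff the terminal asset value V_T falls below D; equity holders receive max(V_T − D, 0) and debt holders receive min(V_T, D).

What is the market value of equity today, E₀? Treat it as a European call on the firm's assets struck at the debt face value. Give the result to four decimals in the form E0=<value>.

d₁ = [ln(V₀/D) + (r + σ²/2)T] / (σ√T)
   = [ln(69.9447/52.8638) + (0.0095 + 0.5·0.1262²)·9.3957] / (0.1262·√9.3957)
   = [0.279986 + 0.164079] / 0.386833 = 1.147950
d₂ = d₁ − σ√T = 1.147950 − 0.386833 = 0.761117
N(d₁) = 0.874505,  N(d₂) = 0.776706,  e^(−rT) = 0.914609
E₀ = V₀·N(d₁) − D·e^(−rT)·N(d₂)
   = 69.9447·0.874505 − 52.8638·0.914609·0.776706 = 23.613515

E0=23.6135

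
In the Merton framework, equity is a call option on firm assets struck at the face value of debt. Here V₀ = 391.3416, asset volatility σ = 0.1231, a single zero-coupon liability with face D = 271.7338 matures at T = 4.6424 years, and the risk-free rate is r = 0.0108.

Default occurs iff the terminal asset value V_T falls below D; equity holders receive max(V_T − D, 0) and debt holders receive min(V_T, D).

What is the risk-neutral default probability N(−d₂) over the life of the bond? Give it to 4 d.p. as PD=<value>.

PD=0.0761

d₁ = [ln(V₀/D) + (r + σ²/2)T] / (σ√T)
   = [ln(391.3416/271.7338) + (0.0108 + 0.5·0.1231²)·4.6424] / (0.1231·√4.6424)
   = [0.364758 + 0.085312] / 0.265234 = 1.696880
d₂ = d₁ − σ√T = 1.696880 − 0.265234 = 1.431646
risk-neutral PD = N(−d₂) = N(-1.431646) = 0.076123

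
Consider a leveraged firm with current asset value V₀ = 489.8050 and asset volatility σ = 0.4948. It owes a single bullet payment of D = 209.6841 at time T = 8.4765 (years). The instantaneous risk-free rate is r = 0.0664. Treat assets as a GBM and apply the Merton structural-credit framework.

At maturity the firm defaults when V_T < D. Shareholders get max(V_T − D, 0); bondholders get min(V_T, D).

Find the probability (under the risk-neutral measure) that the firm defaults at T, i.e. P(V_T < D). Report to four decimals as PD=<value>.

PD=0.3977

d₁ = [ln(V₀/D) + (r + σ²/2)T] / (σ√T)
   = [ln(489.8050/209.6841) + (0.0664 + 0.5·0.4948²)·8.4765] / (0.4948·√8.4765)
   = [0.848405 + 1.600478] / 1.440582 = 1.699926
d₂ = d₁ − σ√T = 1.699926 − 1.440582 = 0.259344
risk-neutral PD = N(−d₂) = N(-0.259344) = 0.397685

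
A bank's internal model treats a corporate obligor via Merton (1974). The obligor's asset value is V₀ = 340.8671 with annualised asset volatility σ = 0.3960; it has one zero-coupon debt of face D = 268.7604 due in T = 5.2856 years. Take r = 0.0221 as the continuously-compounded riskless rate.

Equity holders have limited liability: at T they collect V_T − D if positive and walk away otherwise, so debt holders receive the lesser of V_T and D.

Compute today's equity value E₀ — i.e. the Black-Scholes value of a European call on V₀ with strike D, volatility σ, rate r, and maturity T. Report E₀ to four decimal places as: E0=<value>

d₁ = [ln(V₀/D) + (r + σ²/2)T] / (σ√T)
   = [ln(340.8671/268.7604) + (0.0221 + 0.5·0.3960²)·5.2856] / (0.3960·√5.2856)
   = [0.237672 + 0.531245] / 0.910421 = 0.844573
d₂ = d₁ − σ√T = 0.844573 − 0.910421 = -0.065848
N(d₁) = 0.800825,  N(d₂) = 0.473750,  e^(−rT) = 0.889753
E₀ = V₀·N(d₁) − D·e^(−rT)·N(d₂)
   = 340.8671·0.800825 − 268.7604·0.889753·0.473750 = 159.687197

E0=159.6872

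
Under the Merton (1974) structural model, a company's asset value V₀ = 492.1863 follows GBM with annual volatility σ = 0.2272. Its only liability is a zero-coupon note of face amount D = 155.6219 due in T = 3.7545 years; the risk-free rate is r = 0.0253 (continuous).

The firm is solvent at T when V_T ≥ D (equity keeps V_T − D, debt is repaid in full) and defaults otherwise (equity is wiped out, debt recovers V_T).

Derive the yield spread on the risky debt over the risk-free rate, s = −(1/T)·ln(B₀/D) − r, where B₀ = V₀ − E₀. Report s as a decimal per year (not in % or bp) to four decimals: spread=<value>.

spread=0.0001

d₁ = [ln(V₀/D) + (r + σ²/2)T] / (σ√T)
   = [ln(492.1863/155.6219) + (0.0253 + 0.5·0.2272²)·3.7545] / (0.2272·√3.7545)
   = [1.151428 + 0.191892] / 0.440235 = 3.051372
d₂ = d₁ − σ√T = 3.051372 − 0.440235 = 2.611137
N(d₁) = 0.998861,  N(d₂) = 0.995488,  e^(−rT) = 0.909383
E₀ = V₀·N(d₁) − D·e^(−rT)·N(d₂)
   = 492.1863·0.998861 − 155.6219·0.909383·0.995488 = 350.744332
B₀ = V₀ − E₀ = 492.1863 − 350.744332 = 141.441968
spread = −(1/T)·ln(B₀/D) − r = −(1/3.7545)·ln(141.441968/155.6219) − 0.0253 = 0.00014675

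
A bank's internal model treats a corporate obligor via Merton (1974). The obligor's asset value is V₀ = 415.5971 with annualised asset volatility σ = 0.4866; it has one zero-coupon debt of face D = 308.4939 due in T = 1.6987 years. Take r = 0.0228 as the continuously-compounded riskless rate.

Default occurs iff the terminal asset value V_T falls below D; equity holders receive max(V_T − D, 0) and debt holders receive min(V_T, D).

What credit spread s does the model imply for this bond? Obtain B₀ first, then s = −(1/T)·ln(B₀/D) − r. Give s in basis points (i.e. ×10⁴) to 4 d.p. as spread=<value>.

spread=872.6394

d₁ = [ln(V₀/D) + (r + σ²/2)T] / (σ√T)
   = [ln(415.5971/308.4939) + (0.0228 + 0.5·0.4866²)·1.6987] / (0.4866·√1.6987)
   = [0.298014 + 0.239839] / 0.634206 = 0.848073
d₂ = d₁ − σ√T = 0.848073 − 0.634206 = 0.213867
N(d₁) = 0.801801,  N(d₂) = 0.584675,  e^(−rT) = 0.962010
E₀ = V₀·N(d₁) − D·e^(−rT)·N(d₂)
   = 415.5971·0.801801 − 308.4939·0.962010·0.584675 = 159.709967
B₀ = V₀ − E₀ = 415.5971 − 159.709967 = 255.887133
spread = −(1/T)·ln(B₀/D) − r = −(1/1.6987)·ln(255.887133/308.4939) − 0.0228 = 0.08726394
in basis points: 0.08726394 × 10⁴ = 872.6394 bp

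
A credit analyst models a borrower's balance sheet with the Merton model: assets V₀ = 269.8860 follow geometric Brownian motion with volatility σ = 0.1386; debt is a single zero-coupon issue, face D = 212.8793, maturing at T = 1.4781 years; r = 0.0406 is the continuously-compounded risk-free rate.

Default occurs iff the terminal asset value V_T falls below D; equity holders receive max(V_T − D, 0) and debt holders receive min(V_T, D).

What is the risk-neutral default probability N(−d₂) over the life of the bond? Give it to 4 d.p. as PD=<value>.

d₁ = [ln(V₀/D) + (r + σ²/2)T] / (σ√T)
   = [ln(269.8860/212.8793) + (0.0406 + 0.5·0.1386²)·1.4781] / (0.1386·√1.4781)
   = [0.237274 + 0.074208] / 0.168506 = 1.848495
d₂ = d₁ − σ√T = 1.848495 − 0.168506 = 1.679989
risk-neutral PD = N(−d₂) = N(-1.679989) = 0.046480

PD=0.0465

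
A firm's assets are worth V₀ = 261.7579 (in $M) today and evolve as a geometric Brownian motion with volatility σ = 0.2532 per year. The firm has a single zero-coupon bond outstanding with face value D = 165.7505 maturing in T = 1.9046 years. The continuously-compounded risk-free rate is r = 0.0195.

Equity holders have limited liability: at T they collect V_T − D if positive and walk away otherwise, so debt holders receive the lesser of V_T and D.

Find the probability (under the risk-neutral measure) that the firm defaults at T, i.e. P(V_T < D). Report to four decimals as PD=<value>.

d₁ = [ln(V₀/D) + (r + σ²/2)T] / (σ√T)
   = [ln(261.7579/165.7505) + (0.0195 + 0.5·0.2532²)·1.9046] / (0.2532·√1.9046)
   = [0.456936 + 0.098192] / 0.349434 = 1.588648
d₂ = d₁ − σ√T = 1.588648 − 0.349434 = 1.239214
risk-neutral PD = N(−d₂) = N(-1.239214) = 0.107633

PD=0.1076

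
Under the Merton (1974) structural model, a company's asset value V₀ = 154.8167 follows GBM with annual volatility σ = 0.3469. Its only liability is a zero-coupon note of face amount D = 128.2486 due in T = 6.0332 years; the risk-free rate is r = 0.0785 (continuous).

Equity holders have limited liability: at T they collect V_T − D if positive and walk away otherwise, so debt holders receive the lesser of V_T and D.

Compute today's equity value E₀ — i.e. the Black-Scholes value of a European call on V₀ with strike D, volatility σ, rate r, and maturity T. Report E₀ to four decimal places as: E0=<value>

d₁ = [ln(V₀/D) + (r + σ²/2)T] / (σ√T)
   = [ln(154.8167/128.2486) + (0.0785 + 0.5·0.3469²)·6.0332] / (0.3469·√6.0332)
   = [0.188271 + 0.836623] / 0.852076 = 1.202820
d₂ = d₁ − σ√T = 1.202820 − 0.852076 = 0.350745
N(d₁) = 0.885477,  N(d₂) = 0.637110,  e^(−rT) = 0.622752
E₀ = V₀·N(d₁) − D·e^(−rT)·N(d₂)
   = 154.8167·0.885477 − 128.2486·0.622752·0.637110 = 86.202488

E0=86.2025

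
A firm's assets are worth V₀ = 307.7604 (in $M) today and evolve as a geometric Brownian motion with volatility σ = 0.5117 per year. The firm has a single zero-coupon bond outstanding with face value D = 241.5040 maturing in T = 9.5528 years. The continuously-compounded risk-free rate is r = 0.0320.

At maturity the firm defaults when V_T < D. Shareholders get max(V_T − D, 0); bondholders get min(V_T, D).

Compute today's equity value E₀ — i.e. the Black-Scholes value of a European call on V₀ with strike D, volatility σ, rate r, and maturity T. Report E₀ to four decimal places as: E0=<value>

E0=210.0305

d₁ = [ln(V₀/D) + (r + σ²/2)T] / (σ√T)
   = [ln(307.7604/241.5040) + (0.0320 + 0.5·0.5117²)·9.5528] / (0.5117·√9.5528)
   = [0.242436 + 1.556327] / 1.581542 = 1.137347
d₂ = d₁ − σ√T = 1.137347 − 1.581542 = -0.444195
N(d₁) = 0.872303,  N(d₂) = 0.328451,  e^(−rT) = 0.736615
E₀ = V₀·N(d₁) − D·e^(−rT)·N(d₂)
   = 307.7604·0.872303 − 241.5040·0.736615·0.328451 = 210.030514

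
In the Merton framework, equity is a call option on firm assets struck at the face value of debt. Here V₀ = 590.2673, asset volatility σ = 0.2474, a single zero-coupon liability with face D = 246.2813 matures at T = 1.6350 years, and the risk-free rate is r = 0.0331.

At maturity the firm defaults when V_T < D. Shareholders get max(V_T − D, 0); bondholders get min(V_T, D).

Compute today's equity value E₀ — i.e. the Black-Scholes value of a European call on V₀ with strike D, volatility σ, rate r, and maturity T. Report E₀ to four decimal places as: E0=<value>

E0=357.0160

d₁ = [ln(V₀/D) + (r + σ²/2)T] / (σ√T)
   = [ln(590.2673/246.2813) + (0.0331 + 0.5·0.2474²)·1.6350] / (0.2474·√1.6350)
   = [0.874101 + 0.104155] / 0.316343 = 3.092388
d₂ = d₁ − σ√T = 3.092388 − 0.316343 = 2.776045
N(d₁) = 0.999007,  N(d₂) = 0.997249,  e^(−rT) = 0.947320
E₀ = V₀·N(d₁) − D·e^(−rT)·N(d₂)
   = 590.2673·0.999007 − 246.2813·0.947320·0.997249 = 357.016023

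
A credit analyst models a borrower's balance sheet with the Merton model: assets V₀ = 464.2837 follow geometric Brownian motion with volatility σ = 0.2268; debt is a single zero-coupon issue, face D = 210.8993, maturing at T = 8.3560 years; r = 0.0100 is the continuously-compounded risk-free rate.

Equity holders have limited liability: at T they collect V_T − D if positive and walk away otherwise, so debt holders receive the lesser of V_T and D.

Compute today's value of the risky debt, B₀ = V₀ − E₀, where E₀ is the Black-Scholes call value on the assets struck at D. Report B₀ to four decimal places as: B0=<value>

d₁ = [ln(V₀/D) + (r + σ²/2)T] / (σ√T)
   = [ln(464.2837/210.8993) + (0.0100 + 0.5·0.2268²)·8.3560] / (0.2268·√8.3560)
   = [0.789115 + 0.298469] / 0.655605 = 1.658901
d₂ = d₁ − σ√T = 1.658901 − 0.655605 = 1.003296
N(d₁) = 0.951432,  N(d₂) = 0.842141,  e^(−rT) = 0.919836
E₀ = V₀·N(d₁) − D·e^(−rT)·N(d₂)
   = 464.2837·0.951432 − 210.8993·0.919836·0.842141 = 278.365190
B₀ = V₀ − E₀ = 464.2837 − 278.365190 = 185.918510

B0=185.9185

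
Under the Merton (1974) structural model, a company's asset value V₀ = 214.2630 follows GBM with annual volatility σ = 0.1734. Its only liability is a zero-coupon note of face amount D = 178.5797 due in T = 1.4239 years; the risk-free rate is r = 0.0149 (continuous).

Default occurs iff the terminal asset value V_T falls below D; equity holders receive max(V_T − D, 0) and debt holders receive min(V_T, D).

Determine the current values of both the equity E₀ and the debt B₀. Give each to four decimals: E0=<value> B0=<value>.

E0=42.8668 B0=171.3962

d₁ = [ln(V₀/D) + (r + σ²/2)T] / (σ√T)
   = [ln(214.2630/178.5797) + (0.0149 + 0.5·0.1734²)·1.4239] / (0.1734·√1.4239)
   = [0.182169 + 0.042623] / 0.206914 = 1.086405
d₂ = d₁ − σ√T = 1.086405 − 0.206914 = 0.879492
N(d₁) = 0.861350,  N(d₂) = 0.810433,  e^(−rT) = 0.979007
E₀ = V₀·N(d₁) − D·e^(−rT)·N(d₂)
   = 214.2630·0.861350 − 178.5797·0.979007·0.810433 = 42.866841
B₀ = V₀ − E₀ = 214.2630 − 42.866841 = 171.396159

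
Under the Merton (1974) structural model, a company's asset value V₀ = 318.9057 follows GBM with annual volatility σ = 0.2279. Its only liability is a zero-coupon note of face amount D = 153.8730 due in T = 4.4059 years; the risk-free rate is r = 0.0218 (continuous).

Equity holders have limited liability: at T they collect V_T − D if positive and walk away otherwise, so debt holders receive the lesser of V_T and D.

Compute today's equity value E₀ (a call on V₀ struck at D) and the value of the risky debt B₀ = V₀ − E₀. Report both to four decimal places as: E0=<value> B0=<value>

E0=180.8280 B0=138.0777

d₁ = [ln(V₀/D) + (r + σ²/2)T] / (σ√T)
   = [ln(318.9057/153.8730) + (0.0218 + 0.5·0.2279²)·4.4059] / (0.2279·√4.4059)
   = [0.728768 + 0.210466] / 0.478367 = 1.963416
d₂ = d₁ − σ√T = 1.963416 − 0.478367 = 1.485048
N(d₁) = 0.975201,  N(d₂) = 0.931234,  e^(−rT) = 0.908420
E₀ = V₀·N(d₁) − D·e^(−rT)·N(d₂)
   = 318.9057·0.975201 − 153.8730·0.908420·0.931234 = 180.828021
B₀ = V₀ − E₀ = 318.9057 − 180.828021 = 138.077679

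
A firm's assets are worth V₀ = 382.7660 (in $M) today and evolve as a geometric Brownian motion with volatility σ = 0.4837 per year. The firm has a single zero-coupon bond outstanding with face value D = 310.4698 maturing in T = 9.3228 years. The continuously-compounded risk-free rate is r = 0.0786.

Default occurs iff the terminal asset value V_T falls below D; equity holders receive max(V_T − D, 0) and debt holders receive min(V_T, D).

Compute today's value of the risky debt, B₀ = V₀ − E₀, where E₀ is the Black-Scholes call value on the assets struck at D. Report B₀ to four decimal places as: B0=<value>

B0=100.9162

d₁ = [ln(V₀/D) + (r + σ²/2)T] / (σ√T)
   = [ln(382.7660/310.4698) + (0.0786 + 0.5·0.4837²)·9.3228] / (0.4837·√9.3228)
   = [0.209337 + 1.823380] / 1.476894 = 1.376346
d₂ = d₁ − σ√T = 1.376346 − 1.476894 = -0.100548
N(d₁) = 0.915643,  N(d₂) = 0.459955,  e^(−rT) = 0.480575
E₀ = V₀·N(d₁) − D·e^(−rT)·N(d₂)
   = 382.7660·0.915643 − 310.4698·0.480575·0.459955 = 281.849819
B₀ = V₀ − E₀ = 382.7660 − 281.849819 = 100.916181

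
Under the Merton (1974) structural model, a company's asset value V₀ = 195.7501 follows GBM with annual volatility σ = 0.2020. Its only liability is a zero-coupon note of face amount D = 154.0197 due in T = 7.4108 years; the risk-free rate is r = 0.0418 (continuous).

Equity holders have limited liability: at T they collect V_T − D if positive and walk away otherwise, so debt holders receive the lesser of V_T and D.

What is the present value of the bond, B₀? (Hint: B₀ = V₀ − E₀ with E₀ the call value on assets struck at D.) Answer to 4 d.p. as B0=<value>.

d₁ = [ln(V₀/D) + (r + σ²/2)T] / (σ√T)
   = [ln(195.7501/154.0197) + (0.0418 + 0.5·0.2020²)·7.4108] / (0.2020·√7.4108)
   = [0.239758 + 0.460967] / 0.549900 = 1.274276
d₂ = d₁ − σ√T = 1.274276 − 0.549900 = 0.724376
N(d₁) = 0.898717,  N(d₂) = 0.765583,  e^(−rT) = 0.733615
E₀ = V₀·N(d₁) − D·e^(−rT)·N(d₂)
   = 195.7501·0.898717 − 154.0197·0.733615·0.765583 = 89.419974
B₀ = V₀ − E₀ = 195.7501 − 89.419974 = 106.330126

B0=106.3301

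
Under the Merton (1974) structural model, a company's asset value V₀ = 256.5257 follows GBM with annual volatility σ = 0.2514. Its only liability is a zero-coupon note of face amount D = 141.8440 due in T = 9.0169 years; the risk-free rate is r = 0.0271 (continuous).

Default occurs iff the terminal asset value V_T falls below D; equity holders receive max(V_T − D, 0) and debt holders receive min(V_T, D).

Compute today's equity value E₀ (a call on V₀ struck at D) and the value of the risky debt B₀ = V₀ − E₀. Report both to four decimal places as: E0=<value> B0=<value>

d₁ = [ln(V₀/D) + (r + σ²/2)T] / (σ√T)
   = [ln(256.5257/141.8440) + (0.0271 + 0.5·0.2514²)·9.0169] / (0.2514·√9.0169)
   = [0.592501 + 0.529301] / 0.754908 = 1.486012
d₂ = d₁ − σ√T = 1.486012 − 0.754908 = 0.731104
N(d₁) = 0.931362,  N(d₂) = 0.767642,  e^(−rT) = 0.783207
E₀ = V₀·N(d₁) − D·e^(−rT)·N(d₂)
   = 256.5257·0.931362 − 141.8440·0.783207·0.767642 = 153.638429
B₀ = V₀ − E₀ = 256.5257 − 153.638429 = 102.887271

E0=153.6384 B0=102.8873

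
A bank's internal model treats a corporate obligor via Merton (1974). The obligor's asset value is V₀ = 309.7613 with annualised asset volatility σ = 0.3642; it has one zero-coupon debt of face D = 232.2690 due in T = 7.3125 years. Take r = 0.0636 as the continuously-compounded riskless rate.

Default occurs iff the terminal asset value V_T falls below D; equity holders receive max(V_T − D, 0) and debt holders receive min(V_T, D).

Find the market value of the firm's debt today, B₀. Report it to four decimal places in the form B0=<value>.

B0=120.9199

d₁ = [ln(V₀/D) + (r + σ²/2)T] / (σ√T)
   = [ln(309.7613/232.2690) + (0.0636 + 0.5·0.3642²)·7.3125] / (0.3642·√7.3125)
   = [0.287906 + 0.950046] / 0.984856 = 1.256987
d₂ = d₁ − σ√T = 1.256987 − 0.984856 = 0.272131
N(d₁) = 0.895621,  N(d₂) = 0.607239,  e^(−rT) = 0.628088
E₀ = V₀·N(d₁) − D·e^(−rT)·N(d₂)
   = 309.7613·0.895621 − 232.2690·0.628088·0.607239 = 188.841352
B₀ = V₀ − E₀ = 309.7613 − 188.841352 = 120.919948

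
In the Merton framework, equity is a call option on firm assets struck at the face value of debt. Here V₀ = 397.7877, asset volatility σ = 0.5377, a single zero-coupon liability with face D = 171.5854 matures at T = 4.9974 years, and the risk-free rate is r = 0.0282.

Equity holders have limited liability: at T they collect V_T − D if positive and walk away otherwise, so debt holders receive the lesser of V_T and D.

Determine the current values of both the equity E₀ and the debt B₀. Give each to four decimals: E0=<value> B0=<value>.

E0=279.4650 B0=118.3227

d₁ = [ln(V₀/D) + (r + σ²/2)T] / (σ√T)
   = [ln(397.7877/171.5854) + (0.0282 + 0.5·0.5377²)·4.9974] / (0.5377·√4.9974)
   = [0.840837 + 0.863354] / 1.202021 = 1.417772
d₂ = d₁ − σ√T = 1.417772 − 1.202021 = 0.215751
N(d₁) = 0.921871,  N(d₂) = 0.585409,  e^(−rT) = 0.868553
E₀ = V₀·N(d₁) − D·e^(−rT)·N(d₂)
   = 397.7877·0.921871 − 171.5854·0.868553·0.585409 = 279.464974
B₀ = V₀ − E₀ = 397.7877 − 279.464974 = 118.322726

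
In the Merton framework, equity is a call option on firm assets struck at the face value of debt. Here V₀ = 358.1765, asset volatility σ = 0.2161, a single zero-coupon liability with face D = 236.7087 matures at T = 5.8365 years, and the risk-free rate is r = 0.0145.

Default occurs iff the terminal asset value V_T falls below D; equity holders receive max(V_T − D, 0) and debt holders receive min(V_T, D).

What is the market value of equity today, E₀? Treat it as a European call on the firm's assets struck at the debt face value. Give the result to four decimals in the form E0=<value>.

E0=153.6035

d₁ = [ln(V₀/D) + (r + σ²/2)T] / (σ√T)
   = [ln(358.1765/236.7087) + (0.0145 + 0.5·0.2161²)·5.8365] / (0.2161·√5.8365)
   = [0.414196 + 0.220909] / 0.522073 = 1.216506
d₂ = d₁ − σ√T = 1.216506 − 0.522073 = 0.694434
N(d₁) = 0.888104,  N(d₂) = 0.756295,  e^(−rT) = 0.918853
E₀ = V₀·N(d₁) − D·e^(−rT)·N(d₂)
   = 358.1765·0.888104 − 236.7087·0.918853·0.756295 = 153.603481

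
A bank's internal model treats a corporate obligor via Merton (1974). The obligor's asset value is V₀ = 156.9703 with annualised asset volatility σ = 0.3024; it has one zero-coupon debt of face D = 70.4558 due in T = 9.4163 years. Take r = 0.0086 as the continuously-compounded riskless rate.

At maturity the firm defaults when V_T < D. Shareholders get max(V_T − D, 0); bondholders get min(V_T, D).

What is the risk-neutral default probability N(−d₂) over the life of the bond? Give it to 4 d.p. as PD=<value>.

d₁ = [ln(V₀/D) + (r + σ²/2)T] / (σ√T)
   = [ln(156.9703/70.4558) + (0.0086 + 0.5·0.3024²)·9.4163] / (0.3024·√9.4163)
   = [0.801071 + 0.511521] / 0.927944 = 1.414515
d₂ = d₁ − σ√T = 1.414515 − 0.927944 = 0.486571
risk-neutral PD = N(−d₂) = N(-0.486571) = 0.313281

PD=0.3133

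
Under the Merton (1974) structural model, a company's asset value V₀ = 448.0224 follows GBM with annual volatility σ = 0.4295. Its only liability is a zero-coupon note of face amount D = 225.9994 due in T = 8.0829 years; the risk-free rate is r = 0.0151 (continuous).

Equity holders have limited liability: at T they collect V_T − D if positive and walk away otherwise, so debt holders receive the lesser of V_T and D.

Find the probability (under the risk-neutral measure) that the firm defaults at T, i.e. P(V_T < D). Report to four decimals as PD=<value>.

d₁ = [ln(V₀/D) + (r + σ²/2)T] / (σ√T)
   = [ln(448.0224/225.9994) + (0.0151 + 0.5·0.4295²)·8.0829] / (0.4295·√8.0829)
   = [0.684311 + 0.867579] / 1.221087 = 1.270908
d₂ = d₁ − σ√T = 1.270908 − 1.221087 = 0.049821
risk-neutral PD = N(−d₂) = N(-0.049821) = 0.480133

PD=0.4801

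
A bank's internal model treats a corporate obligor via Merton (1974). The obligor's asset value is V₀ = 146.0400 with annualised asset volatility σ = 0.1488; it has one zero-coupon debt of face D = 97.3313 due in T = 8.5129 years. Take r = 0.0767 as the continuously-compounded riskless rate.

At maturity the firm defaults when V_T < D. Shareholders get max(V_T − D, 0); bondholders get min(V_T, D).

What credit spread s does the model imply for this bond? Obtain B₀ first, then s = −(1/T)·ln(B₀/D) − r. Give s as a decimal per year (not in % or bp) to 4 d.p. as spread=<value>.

d₁ = [ln(V₀/D) + (r + σ²/2)T] / (σ√T)
   = [ln(146.0400/97.3313) + (0.0767 + 0.5·0.1488²)·8.5129] / (0.1488·√8.5129)
   = [0.405760 + 0.747183] / 0.434152 = 2.655622
d₂ = d₁ − σ√T = 2.655622 − 0.434152 = 2.221470
N(d₁) = 0.996042,  N(d₂) = 0.986840,  e^(−rT) = 0.520514
E₀ = V₀·N(d₁) − D·e^(−rT)·N(d₂)
   = 146.0400·0.996042 − 97.3313·0.520514·0.986840 = 95.466394
B₀ = V₀ − E₀ = 146.0400 − 95.466394 = 50.573606
spread = −(1/T)·ln(B₀/D) − r = −(1/8.5129)·ln(50.573606/97.3313) − 0.0767 = 0.00020573

spread=0.0002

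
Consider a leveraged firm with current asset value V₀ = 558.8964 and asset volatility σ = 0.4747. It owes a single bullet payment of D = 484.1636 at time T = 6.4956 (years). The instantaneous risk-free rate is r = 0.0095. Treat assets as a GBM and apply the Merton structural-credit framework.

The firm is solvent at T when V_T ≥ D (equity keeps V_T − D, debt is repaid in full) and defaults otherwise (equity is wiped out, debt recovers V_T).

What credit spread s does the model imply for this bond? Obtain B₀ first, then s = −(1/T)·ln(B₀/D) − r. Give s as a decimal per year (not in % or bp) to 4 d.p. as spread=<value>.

d₁ = [ln(V₀/D) + (r + σ²/2)T] / (σ√T)
   = [ln(558.8964/484.1636) + (0.0095 + 0.5·0.4747²)·6.4956] / (0.4747·√6.4956)
   = [0.143541 + 0.793568] / 1.209843 = 0.774571
d₂ = d₁ − σ√T = 0.774571 − 1.209843 = -0.435272
N(d₁) = 0.780703,  N(d₂) = 0.331683,  e^(−rT) = 0.940157
E₀ = V₀·N(d₁) − D·e^(−rT)·N(d₂)
   = 558.8964·0.780703 − 484.1636·0.940157·0.331683 = 285.353731
B₀ = V₀ − E₀ = 558.8964 − 285.353731 = 273.542669
spread = −(1/T)·ln(B₀/D) − r = −(1/6.4956)·ln(273.542669/484.1636) − 0.0095 = 0.07840031

spread=0.0784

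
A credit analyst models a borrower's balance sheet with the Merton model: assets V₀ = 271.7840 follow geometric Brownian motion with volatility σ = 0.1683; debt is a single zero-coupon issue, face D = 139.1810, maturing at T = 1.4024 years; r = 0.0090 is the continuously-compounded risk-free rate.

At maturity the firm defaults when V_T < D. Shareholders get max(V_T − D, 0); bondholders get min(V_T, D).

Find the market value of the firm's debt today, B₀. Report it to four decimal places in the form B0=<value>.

d₁ = [ln(V₀/D) + (r + σ²/2)T] / (σ√T)
   = [ln(271.7840/139.1810) + (0.0090 + 0.5·0.1683²)·1.4024] / (0.1683·√1.4024)
   = [0.669232 + 0.032483] / 0.199306 = 3.520797
d₂ = d₁ − σ√T = 3.520797 − 0.199306 = 3.321491
N(d₁) = 0.999785,  N(d₂) = 0.999552,  e^(−rT) = 0.987458
E₀ = V₀·N(d₁) − D·e^(−rT)·N(d₂)
   = 271.7840·0.999785 − 139.1810·0.987458·0.999552 = 134.351708
B₀ = V₀ − E₀ = 271.7840 − 134.351708 = 137.432292

B0=137.4323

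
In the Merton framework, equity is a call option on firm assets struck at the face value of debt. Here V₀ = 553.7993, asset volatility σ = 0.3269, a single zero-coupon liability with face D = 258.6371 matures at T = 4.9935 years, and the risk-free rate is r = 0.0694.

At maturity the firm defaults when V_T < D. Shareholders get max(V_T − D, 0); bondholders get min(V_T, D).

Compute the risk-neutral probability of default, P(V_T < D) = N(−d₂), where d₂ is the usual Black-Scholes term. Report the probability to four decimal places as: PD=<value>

PD=0.1248

d₁ = [ln(V₀/D) + (r + σ²/2)T] / (σ√T)
   = [ln(553.7993/258.6371) + (0.0694 + 0.5·0.3269²)·4.9935] / (0.3269·√4.9935)
   = [0.761376 + 0.613361] / 0.730495 = 1.881924
d₂ = d₁ − σ√T = 1.881924 − 0.730495 = 1.151429
risk-neutral PD = N(−d₂) = N(-1.151429) = 0.124778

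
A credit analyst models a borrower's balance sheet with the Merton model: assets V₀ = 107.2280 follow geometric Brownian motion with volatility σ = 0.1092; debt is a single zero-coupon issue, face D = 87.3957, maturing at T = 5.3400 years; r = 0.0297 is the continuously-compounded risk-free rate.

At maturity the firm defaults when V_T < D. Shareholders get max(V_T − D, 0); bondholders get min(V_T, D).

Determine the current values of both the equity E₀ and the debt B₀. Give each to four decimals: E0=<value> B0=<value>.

d₁ = [ln(V₀/D) + (r + σ²/2)T] / (σ√T)
   = [ln(107.2280/87.3957) + (0.0297 + 0.5·0.1092²)·5.3400] / (0.1092·√5.3400)
   = [0.204511 + 0.190437] / 0.252344 = 1.565117
d₂ = d₁ − σ√T = 1.565117 − 0.252344 = 1.312773
N(d₁) = 0.941222,  N(d₂) = 0.905370,  e^(−rT) = 0.853339
E₀ = V₀·N(d₁) − D·e^(−rT)·N(d₂)
   = 107.2280·0.941222 − 87.3957·0.853339·0.905370 = 33.404508
B₀ = V₀ − E₀ = 107.2280 − 33.404508 = 73.823492

E0=33.4045 B0=73.8235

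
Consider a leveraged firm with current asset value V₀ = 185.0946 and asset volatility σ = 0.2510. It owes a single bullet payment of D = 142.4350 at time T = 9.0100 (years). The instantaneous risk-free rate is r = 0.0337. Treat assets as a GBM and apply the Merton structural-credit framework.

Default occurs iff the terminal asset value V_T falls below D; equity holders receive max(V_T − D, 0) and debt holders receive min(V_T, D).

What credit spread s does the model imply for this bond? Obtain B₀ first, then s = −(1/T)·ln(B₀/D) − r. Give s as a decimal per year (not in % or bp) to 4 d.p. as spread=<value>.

d₁ = [ln(V₀/D) + (r + σ²/2)T] / (σ√T)
   = [ln(185.0946/142.4350) + (0.0337 + 0.5·0.2510²)·9.0100] / (0.2510·√9.0100)
   = [0.261981 + 0.587457] / 0.753418 = 1.127445
d₂ = d₁ − σ√T = 1.127445 − 0.753418 = 0.374027
N(d₁) = 0.870223,  N(d₂) = 0.645808,  e^(−rT) = 0.738129
E₀ = V₀·N(d₁) − D·e^(−rT)·N(d₂)
   = 185.0946·0.870223 − 142.4350·0.738129·0.645808 = 93.176300
B₀ = V₀ − E₀ = 185.0946 − 93.176300 = 91.918300
spread = −(1/T)·ln(B₀/D) − r = −(1/9.0100)·ln(91.918300/142.4350) − 0.0337 = 0.01491106

spread=0.0149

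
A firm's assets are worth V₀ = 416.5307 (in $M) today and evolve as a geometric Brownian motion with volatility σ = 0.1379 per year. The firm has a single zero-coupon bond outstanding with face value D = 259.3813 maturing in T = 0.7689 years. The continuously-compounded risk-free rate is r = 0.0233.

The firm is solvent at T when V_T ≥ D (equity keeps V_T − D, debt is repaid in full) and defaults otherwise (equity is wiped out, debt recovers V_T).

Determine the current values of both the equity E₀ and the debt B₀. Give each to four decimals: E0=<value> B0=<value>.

E0=161.7551 B0=254.7756

d₁ = [ln(V₀/D) + (r + σ²/2)T] / (σ√T)
   = [ln(416.5307/259.3813) + (0.0233 + 0.5·0.1379²)·0.7689] / (0.1379·√0.7689)
   = [0.473661 + 0.025226] / 0.120920 = 4.125753
d₂ = d₁ − σ√T = 4.125753 − 0.120920 = 4.004832
N(d₁) = 0.999982,  N(d₂) = 0.999969,  e^(−rT) = 0.982244
E₀ = V₀·N(d₁) − D·e^(−rT)·N(d₂)
   = 416.5307·0.999982 − 259.3813·0.982244·0.999969 = 161.755144
B₀ = V₀ − E₀ = 416.5307 − 161.755144 = 254.775556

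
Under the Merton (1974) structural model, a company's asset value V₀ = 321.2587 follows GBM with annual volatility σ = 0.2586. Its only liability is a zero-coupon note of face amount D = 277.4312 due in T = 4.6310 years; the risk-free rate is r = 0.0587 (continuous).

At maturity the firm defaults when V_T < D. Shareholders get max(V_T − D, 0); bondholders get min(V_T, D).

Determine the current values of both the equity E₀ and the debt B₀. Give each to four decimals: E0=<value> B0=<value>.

d₁ = [ln(V₀/D) + (r + σ²/2)T] / (σ√T)
   = [ln(321.2587/277.4312) + (0.0587 + 0.5·0.2586²)·4.6310] / (0.2586·√4.6310)
   = [0.146674 + 0.426686] / 0.556501 = 1.030295
d₂ = d₁ − σ√T = 1.030295 − 0.556501 = 0.473794
N(d₁) = 0.848564,  N(d₂) = 0.682177,  e^(−rT) = 0.761976
E₀ = V₀·N(d₁) − D·e^(−rT)·N(d₂)
   = 321.2587·0.848564 − 277.4312·0.761976·0.682177 = 128.399216
B₀ = V₀ − E₀ = 321.2587 − 128.399216 = 192.859484

E0=128.3992 B0=192.8595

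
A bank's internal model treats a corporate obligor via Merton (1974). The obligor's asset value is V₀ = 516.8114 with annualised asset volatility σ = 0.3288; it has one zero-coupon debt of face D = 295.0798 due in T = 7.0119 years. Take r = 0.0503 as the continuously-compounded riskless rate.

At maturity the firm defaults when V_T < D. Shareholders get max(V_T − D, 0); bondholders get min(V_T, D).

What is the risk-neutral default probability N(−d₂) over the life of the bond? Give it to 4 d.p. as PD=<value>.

PD=0.2698

d₁ = [ln(V₀/D) + (r + σ²/2)T] / (σ√T)
   = [ln(516.8114/295.0798) + (0.0503 + 0.5·0.3288²)·7.0119] / (0.3288·√7.0119)
   = [0.560432 + 0.731725] / 0.870662 = 1.484108
d₂ = d₁ − σ√T = 1.484108 − 0.870662 = 0.613446
risk-neutral PD = N(−d₂) = N(-0.613446) = 0.269791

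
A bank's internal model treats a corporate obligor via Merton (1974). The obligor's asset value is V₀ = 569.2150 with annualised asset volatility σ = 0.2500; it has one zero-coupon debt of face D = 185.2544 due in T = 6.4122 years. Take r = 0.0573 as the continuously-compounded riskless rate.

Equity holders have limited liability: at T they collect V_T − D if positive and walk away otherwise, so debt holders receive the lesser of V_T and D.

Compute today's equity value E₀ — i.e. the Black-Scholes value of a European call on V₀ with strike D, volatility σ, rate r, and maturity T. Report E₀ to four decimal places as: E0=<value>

d₁ = [ln(V₀/D) + (r + σ²/2)T] / (σ√T)
   = [ln(569.2150/185.2544) + (0.0573 + 0.5·0.2500²)·6.4122] / (0.2500·√6.4122)
   = [1.122528 + 0.567800] / 0.633058 = 2.670100
d₂ = d₁ − σ√T = 2.670100 − 0.633058 = 2.037042
N(d₁) = 0.996209,  N(d₂) = 0.979177,  e^(−rT) = 0.692519
E₀ = V₀·N(d₁) − D·e^(−rT)·N(d₂)
   = 569.2150·0.996209 − 185.2544·0.692519·0.979177 = 441.436017

E0=441.4360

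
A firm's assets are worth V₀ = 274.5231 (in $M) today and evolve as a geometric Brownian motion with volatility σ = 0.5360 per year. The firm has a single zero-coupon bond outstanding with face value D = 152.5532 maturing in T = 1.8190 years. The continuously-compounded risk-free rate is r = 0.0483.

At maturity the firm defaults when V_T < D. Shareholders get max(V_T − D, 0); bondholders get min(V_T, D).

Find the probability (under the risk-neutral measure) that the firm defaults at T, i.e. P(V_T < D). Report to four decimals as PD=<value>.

d₁ = [ln(V₀/D) + (r + σ²/2)T] / (σ√T)
   = [ln(274.5231/152.5532) + (0.0483 + 0.5·0.5360²)·1.8190] / (0.5360·√1.8190)
   = [0.587522 + 0.349153] / 0.722905 = 1.295711
d₂ = d₁ − σ√T = 1.295711 − 0.722905 = 0.572806
risk-neutral PD = N(−d₂) = N(-0.572806) = 0.283388

PD=0.2834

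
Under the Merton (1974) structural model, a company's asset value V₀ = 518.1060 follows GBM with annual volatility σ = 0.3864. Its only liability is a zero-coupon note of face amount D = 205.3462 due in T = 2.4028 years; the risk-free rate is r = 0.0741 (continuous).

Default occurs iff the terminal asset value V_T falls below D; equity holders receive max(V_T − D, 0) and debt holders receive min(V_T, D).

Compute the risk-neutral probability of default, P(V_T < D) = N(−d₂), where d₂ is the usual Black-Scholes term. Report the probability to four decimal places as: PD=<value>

d₁ = [ln(V₀/D) + (r + σ²/2)T] / (σ√T)
   = [ln(518.1060/205.3462) + (0.0741 + 0.5·0.3864²)·2.4028] / (0.3864·√2.4028)
   = [0.925483 + 0.357422] / 0.598957 = 2.141897
d₂ = d₁ − σ√T = 2.141897 − 0.598957 = 1.542940
risk-neutral PD = N(−d₂) = N(-1.542940) = 0.061423

PD=0.0614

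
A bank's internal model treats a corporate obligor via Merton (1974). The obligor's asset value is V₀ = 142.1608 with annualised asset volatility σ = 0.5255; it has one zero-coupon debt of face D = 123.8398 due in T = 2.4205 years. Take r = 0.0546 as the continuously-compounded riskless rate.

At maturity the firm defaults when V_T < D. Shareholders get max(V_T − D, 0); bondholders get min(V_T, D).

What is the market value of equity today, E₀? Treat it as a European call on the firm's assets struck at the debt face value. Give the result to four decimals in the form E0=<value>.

E0=58.6138

d₁ = [ln(V₀/D) + (r + σ²/2)T] / (σ√T)
   = [ln(142.1608/123.8398) + (0.0546 + 0.5·0.5255²)·2.4205] / (0.5255·√2.4205)
   = [0.137970 + 0.466370] / 0.817571 = 0.739190
d₂ = d₁ − σ√T = 0.739190 − 0.817571 = -0.078380
N(d₁) = 0.770104,  N(d₂) = 0.468763,  e^(−rT) = 0.876201
E₀ = V₀·N(d₁) − D·e^(−rT)·N(d₂)
   = 142.1608·0.770104 − 123.8398·0.876201·0.468763 = 58.613844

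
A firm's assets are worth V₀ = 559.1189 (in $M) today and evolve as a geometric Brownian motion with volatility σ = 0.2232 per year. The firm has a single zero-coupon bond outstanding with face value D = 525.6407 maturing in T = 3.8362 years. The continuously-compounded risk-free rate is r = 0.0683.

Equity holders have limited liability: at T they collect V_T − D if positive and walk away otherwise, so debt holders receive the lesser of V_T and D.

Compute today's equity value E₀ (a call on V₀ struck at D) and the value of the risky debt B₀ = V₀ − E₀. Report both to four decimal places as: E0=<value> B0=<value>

d₁ = [ln(V₀/D) + (r + σ²/2)T] / (σ√T)
   = [ln(559.1189/525.6407) + (0.0683 + 0.5·0.2232²)·3.8362] / (0.2232·√3.8362)
   = [0.061744 + 0.357569] / 0.437164 = 0.959166
d₂ = d₁ − σ√T = 0.959166 − 0.437164 = 0.522001
N(d₁) = 0.831262,  N(d₂) = 0.699165,  e^(−rT) = 0.769501
E₀ = V₀·N(d₁) − D·e^(−rT)·N(d₂)
   = 559.1189·0.831262 − 525.6407·0.769501·0.699165 = 181.975235
B₀ = V₀ − E₀ = 559.1189 − 181.975235 = 377.143665

E0=181.9752 B0=377.1437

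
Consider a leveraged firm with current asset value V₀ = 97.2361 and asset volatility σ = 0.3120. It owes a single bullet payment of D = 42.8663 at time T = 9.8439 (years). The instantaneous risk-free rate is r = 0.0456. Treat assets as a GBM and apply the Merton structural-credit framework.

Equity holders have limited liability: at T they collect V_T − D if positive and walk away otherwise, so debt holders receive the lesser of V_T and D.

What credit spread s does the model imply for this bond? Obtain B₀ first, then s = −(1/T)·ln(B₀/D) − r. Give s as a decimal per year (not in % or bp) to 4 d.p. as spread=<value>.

spread=0.0083

d₁ = [ln(V₀/D) + (r + σ²/2)T] / (σ√T)
   = [ln(97.2361/42.8663) + (0.0456 + 0.5·0.3120²)·9.8439] / (0.3120·√9.8439)
   = [0.819056 + 0.928004] / 0.978900 = 1.784718
d₂ = d₁ − σ√T = 1.784718 − 0.978900 = 0.805819
N(d₁) = 0.962846,  N(d₂) = 0.789826,  e^(−rT) = 0.638342
E₀ = V₀·N(d₁) − D·e^(−rT)·N(d₂)
   = 97.2361·0.962846 − 42.8663·0.638342·0.789826 = 72.011153
B₀ = V₀ − E₀ = 97.2361 − 72.011153 = 25.224947
spread = −(1/T)·ln(B₀/D) − r = −(1/9.8439)·ln(25.224947/42.8663) − 0.0456 = 0.00826610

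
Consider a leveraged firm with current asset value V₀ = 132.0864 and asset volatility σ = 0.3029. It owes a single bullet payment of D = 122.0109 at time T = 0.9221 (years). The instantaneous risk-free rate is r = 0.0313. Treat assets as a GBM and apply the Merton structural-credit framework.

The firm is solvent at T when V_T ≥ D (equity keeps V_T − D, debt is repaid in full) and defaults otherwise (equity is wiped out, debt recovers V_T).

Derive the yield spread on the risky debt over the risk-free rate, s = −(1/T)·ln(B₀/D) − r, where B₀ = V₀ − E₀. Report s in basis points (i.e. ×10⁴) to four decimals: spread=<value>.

spread=826.6302

d₁ = [ln(V₀/D) + (r + σ²/2)T] / (σ√T)
   = [ln(132.0864/122.0109) + (0.0313 + 0.5·0.3029²)·0.9221] / (0.3029·√0.9221)
   = [0.079346 + 0.071162] / 0.290863 = 0.517454
d₂ = d₁ − σ√T = 0.517454 − 0.290863 = 0.226591
N(d₁) = 0.697580,  N(d₂) = 0.589629,  e^(−rT) = 0.971551
E₀ = V₀·N(d₁) − D·e^(−rT)·N(d₂)
   = 132.0864·0.697580 − 122.0109·0.971551·0.589629 = 22.246365
B₀ = V₀ − E₀ = 132.0864 − 22.246365 = 109.840035
spread = −(1/T)·ln(B₀/D) − r = −(1/0.9221)·ln(109.840035/122.0109) − 0.0313 = 0.08266302
in basis points: 0.08266302 × 10⁴ = 826.6302 bp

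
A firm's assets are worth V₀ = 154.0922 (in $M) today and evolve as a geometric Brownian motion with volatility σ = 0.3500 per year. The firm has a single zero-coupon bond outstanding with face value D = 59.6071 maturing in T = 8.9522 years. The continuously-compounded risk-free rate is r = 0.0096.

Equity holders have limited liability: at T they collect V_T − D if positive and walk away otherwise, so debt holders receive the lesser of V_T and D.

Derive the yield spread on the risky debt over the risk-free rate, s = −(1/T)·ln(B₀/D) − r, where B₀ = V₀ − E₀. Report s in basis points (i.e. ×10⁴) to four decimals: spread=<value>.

d₁ = [ln(V₀/D) + (r + σ²/2)T] / (σ√T)
   = [ln(154.0922/59.6071) + (0.0096 + 0.5·0.3500²)·8.9522] / (0.3500·√8.9522)
   = [0.949776 + 0.634263] / 1.047208 = 1.512632
d₂ = d₁ − σ√T = 1.512632 − 1.047208 = 0.465424
N(d₁) = 0.934813,  N(d₂) = 0.679186,  e^(−rT) = 0.917648
E₀ = V₀·N(d₁) − D·e^(−rT)·N(d₂)
   = 154.0922·0.934813 − 59.6071·0.917648·0.679186 = 106.897097
B₀ = V₀ − E₀ = 154.0922 − 106.897097 = 47.195103
spread = −(1/T)·ln(B₀/D) − r = −(1/8.9522)·ln(47.195103/59.6071) − 0.0096 = 0.01648125
in basis points: 0.01648125 × 10⁴ = 164.8125 bp

spread=164.8125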